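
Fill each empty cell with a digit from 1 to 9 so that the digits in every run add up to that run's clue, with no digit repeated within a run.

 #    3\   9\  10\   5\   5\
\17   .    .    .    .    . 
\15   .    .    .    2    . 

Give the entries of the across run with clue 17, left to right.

15 in 5 cells must be {1,2,3,4,5}; 3 in 2 cells must be {1,2}.
R1C4 = 5 − 2 = 3 completes the 5 down.
Given what's placed, R2C1 must be 1 to fit the 15 across and 3 down.
R1C1 = 3 − 1 = 2 completes the 3 down.
No cell is forced outright now. R1C5 can only be 1 or 4 (the digits allowed by both its 17 across and its 5 down). If R1C5 = 4: then R2C5 would have to be in {3,4,5} for the 15 across but in {1} for the 5 down — contradiction. So R1C5 = 1.
R2C5 = 5 − 1 = 4 completes the 5 down.
Given what's placed, R2C3 must be 3 to fit the 15 across and 10 down.
R1C3 = 10 − 3 = 7 completes the 10 down.
R2C2 = 15 − 10 = 5 completes the 15 across.
R1C2 = 17 − 13 = 4 completes the 17 across.

2 4 7 3 1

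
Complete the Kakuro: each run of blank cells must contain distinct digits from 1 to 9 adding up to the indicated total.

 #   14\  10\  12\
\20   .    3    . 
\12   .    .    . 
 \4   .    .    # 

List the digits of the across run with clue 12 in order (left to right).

2 6 4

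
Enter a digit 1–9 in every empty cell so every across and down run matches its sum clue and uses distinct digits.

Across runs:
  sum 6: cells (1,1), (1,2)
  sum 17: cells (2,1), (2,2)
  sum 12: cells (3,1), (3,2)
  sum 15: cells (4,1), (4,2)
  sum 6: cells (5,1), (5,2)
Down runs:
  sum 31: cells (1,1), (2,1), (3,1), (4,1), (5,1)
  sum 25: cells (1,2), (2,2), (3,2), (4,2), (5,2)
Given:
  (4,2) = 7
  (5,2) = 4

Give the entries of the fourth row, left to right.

17 in 2 cells must be {8,9}.
(4,1) = 15 − 7 = 8 completes the 15 across.

8 7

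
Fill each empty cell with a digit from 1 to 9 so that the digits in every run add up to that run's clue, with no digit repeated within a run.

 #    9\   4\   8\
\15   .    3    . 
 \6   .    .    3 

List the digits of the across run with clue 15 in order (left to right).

6 in 3 cells must be {1,2,3}; 4 in 2 cells must be {1,3}.
R1C3 = 8 − 3 = 5 completes the 8 down.
R2C2 = 4 − 3 = 1 completes the 4 down.
R1C1 = 15 − 8 = 7 completes the 15 across.
R2C1 = 6 − 4 = 2 completes the 6 across.

7 3 5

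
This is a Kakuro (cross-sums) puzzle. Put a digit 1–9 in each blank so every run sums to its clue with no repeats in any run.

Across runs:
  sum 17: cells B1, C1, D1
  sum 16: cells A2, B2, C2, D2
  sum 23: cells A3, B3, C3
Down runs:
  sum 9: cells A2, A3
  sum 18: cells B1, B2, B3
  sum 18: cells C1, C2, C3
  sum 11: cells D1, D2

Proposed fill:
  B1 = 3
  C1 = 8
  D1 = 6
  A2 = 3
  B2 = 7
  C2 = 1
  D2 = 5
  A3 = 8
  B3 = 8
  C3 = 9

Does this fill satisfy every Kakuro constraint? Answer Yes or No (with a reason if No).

No — the down run A2–A3 sums to 11, not 9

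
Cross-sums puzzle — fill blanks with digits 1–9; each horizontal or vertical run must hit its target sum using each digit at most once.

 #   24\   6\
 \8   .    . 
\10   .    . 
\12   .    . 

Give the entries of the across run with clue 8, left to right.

7 1

24 in 3 cells must be {7,8,9}; 6 in 3 cells must be {1,2,3}.
The 8 across and the 24 down share only 7, so R1C1 = 7.
R1C2 = 8 − 7 = 1 completes the 8 across.
Given what's placed, R3C2 must be 3 to fit the 12 across and 6 down.
R2C2 = 6 − 4 = 2 completes the 6 down.
R3C1 = 12 − 3 = 9 completes the 12 across.
R2C1 = 10 − 2 = 8 completes the 10 across.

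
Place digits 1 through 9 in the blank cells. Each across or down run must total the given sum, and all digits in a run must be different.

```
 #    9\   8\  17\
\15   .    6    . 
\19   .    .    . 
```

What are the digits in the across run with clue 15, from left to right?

1 6 8

17 in 2 cells must be {8,9}.
Given what's placed, R1C3 must be 8 to fit the 15 across and 17 down.
R2C2 = 8 − 6 = 2 completes the 8 down.
R2C3 = 17 − 8 = 9 completes the 17 down.
R1C1 = 15 − 14 = 1 completes the 15 across.
R2C1 = 19 − 11 = 8 completes the 19 across.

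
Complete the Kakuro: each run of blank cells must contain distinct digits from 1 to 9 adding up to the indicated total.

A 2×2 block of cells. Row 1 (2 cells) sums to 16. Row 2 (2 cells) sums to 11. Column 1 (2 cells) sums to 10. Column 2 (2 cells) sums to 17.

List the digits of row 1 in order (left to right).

16 in 2 cells must be {7,9}; 17 in 2 cells must be {8,9}.
The 16 across and the 17 down share only 9, so (1,2) = 9.
(2,2) = 17 − 9 = 8 completes the 17 down.
(1,1) = 16 − 9 = 7 completes the 16 across.
(2,1) = 11 − 8 = 3 completes the 11 across.

7 9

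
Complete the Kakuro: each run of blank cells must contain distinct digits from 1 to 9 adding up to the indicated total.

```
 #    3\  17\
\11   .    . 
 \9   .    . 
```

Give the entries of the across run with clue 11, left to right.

2, 9

3 in 2 cells must be {1,2}; 17 in 2 cells must be {8,9}.
The 11 across and the 3 down share only 2, so R1C1 = 2.
R1C2 = 11 − 2 = 9 completes the 11 across.
R2C1 = 3 − 2 = 1 completes the 3 down.
R2C2 = 9 − 1 = 8 completes the 9 across.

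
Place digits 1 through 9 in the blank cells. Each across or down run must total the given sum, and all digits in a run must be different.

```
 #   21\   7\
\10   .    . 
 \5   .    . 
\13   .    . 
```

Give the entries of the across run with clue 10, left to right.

8, 2

7 in 3 cells must be {1,2,4}.
The 5 across and the 21 down share only 4, so R2C1 = 4.
R2C2 = 5 − 4 = 1 completes the 5 across.
Given what's placed, R3C2 must be 4 to fit the 13 across and 7 down.
R1C2 = 7 − 5 = 2 completes the 7 down.
R3C1 = 13 − 4 = 9 completes the 13 across.
R1C1 = 10 − 2 = 8 completes the 10 across.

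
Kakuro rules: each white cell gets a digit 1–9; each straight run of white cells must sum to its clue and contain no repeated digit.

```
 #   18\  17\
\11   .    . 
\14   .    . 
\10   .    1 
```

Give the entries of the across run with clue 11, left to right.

R2C2 = 9: the only remaining digit allowed by both the 14 across and the 17 down.
R3C1 = 10 − 1 = 9 completes the 10 across.
R1C2 = 17 − 10 = 7 completes the 17 down.
R2C1 = 14 − 9 = 5 completes the 14 across.
R1C1 = 11 − 7 = 4 completes the 11 across.

4, 7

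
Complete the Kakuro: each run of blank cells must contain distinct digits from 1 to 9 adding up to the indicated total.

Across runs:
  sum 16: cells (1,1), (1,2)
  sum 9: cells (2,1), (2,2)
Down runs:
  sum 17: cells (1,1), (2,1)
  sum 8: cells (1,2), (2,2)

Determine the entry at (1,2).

16 in 2 cells must be {7,9}; 17 in 2 cells must be {8,9}.
The 16 across and the 17 down share only 9, so (1,1) = 9.
(1,2) = 16 − 9 = 7 completes the 16 across.
(2,1) = 17 − 9 = 8 completes the 17 down.
(2,2) = 9 − 8 = 1 completes the 9 across.

7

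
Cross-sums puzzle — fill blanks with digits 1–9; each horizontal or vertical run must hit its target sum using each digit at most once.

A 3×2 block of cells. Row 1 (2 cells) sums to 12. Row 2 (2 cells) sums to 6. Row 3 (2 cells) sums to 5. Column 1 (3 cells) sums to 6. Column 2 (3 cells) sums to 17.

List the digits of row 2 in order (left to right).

6 in 3 cells must be {1,2,3}.
The 12 across and the 6 down share only 3, so (1,1) = 3.
(1,2) = 12 − 3 = 9 completes the 12 across.
Nothing is forced directly, so branch on (2,1), whose candidates are 1 or 2. If (2,1) = 2: then (2,2) would have to be in {4} for the 6 across but in {1,2,3,5,6,7} for the 17 down — contradiction. So (2,1) = 1.
(2,2) = 6 − 1 = 5 completes the 6 across.
(3,1) = 6 − 4 = 2 completes the 6 down.
(3,2) = 5 − 2 = 3 completes the 5 across.

1 5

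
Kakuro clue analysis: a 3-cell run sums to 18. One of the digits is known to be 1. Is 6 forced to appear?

No

The only way to make 18 from 3 distinct digits under that restriction is {1,8,9}, which does not contain 6.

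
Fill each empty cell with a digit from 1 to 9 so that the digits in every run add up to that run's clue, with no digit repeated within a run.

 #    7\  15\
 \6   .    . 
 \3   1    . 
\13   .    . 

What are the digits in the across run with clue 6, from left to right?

2 4

3 in 2 cells must be {1,2}; 7 in 3 cells must be {1,2,4}.
R2C2 = 3 − 1 = 2 completes the 3 across.
R3C1 = 4: the only remaining digit allowed by both the 13 across and the 7 down.
R3C2 = 13 − 4 = 9 completes the 13 across.
R1C1 = 7 − 5 = 2 completes the 7 down.
R1C2 = 6 − 2 = 4 completes the 6 across.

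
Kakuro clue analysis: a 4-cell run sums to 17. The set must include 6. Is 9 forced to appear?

Counterexample: {1,2,6,8} sums to 17 under that restriction without using 9.

No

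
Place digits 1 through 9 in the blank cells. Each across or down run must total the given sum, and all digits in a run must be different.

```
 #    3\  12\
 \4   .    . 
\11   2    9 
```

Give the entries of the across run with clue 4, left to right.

4 in 2 cells must be {1,3}; 3 in 2 cells must be {1,2}.
R1C1 = 3 − 2 = 1 completes the 3 down.
R1C2 = 4 − 1 = 3 completes the 4 across.

1 3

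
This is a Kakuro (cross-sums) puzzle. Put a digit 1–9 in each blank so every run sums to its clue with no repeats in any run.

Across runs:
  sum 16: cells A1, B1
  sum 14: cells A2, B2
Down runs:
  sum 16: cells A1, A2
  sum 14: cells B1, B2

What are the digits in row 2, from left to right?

16 in 2 cells must be {7,9}.
The 16 across and the 14 down share only 9, so B1 = 9.
The 14 across and the 16 down share only 9, so A2 = 9.
B2 = 14 − 9 = 5 completes the 14 across.
A1 = 16 − 9 = 7 completes the 16 across.

9 5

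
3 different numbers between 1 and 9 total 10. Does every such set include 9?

No

Counterexample: {1,2,7} sums to 10 without using 9.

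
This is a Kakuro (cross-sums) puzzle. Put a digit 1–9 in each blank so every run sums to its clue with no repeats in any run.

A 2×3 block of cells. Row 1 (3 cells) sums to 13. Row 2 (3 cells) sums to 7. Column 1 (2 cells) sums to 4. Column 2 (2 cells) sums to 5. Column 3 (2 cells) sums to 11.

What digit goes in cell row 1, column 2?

7 in 3 cells must be {1,2,4}; 4 in 2 cells must be {1,3}.
The 7 across and the 4 down share only 1, so (2,1) = 1.
(1,1) = 4 − 1 = 3 completes the 4 down.
Nothing is forced directly, so branch on (2,2), whose candidates are 2 or 4. If (2,2) = 2: then (1,2) would have to be in {1,2,4,6,8,9} for the 13 across but in {3} for the 5 down — contradiction. So (2,2) = 4.
(1,2) = 5 − 4 = 1 completes the 5 down.
(1,3) = 13 − 4 = 9 completes the 13 across.
(2,3) = 7 − 5 = 2 completes the 7 across.

1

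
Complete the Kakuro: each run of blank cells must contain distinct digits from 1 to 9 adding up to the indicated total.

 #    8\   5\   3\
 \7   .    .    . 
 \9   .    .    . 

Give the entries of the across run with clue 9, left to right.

6 1 2

7 in 3 cells must be {1,2,4}; 3 in 2 cells must be {1,2}.
Nothing is forced directly, so branch on R1C1, whose candidates are 1 or 2. If R1C1 = 1: that forces R1C3 = 2, after which R2C1 would have to be in {1,2,3,4,5,6} for the 9 across but in {7} for the 8 down — contradiction. So R1C1 = 2.
Given what's placed, R1C3 must be 1 to fit the 7 across and 3 down.
R2C1 = 8 − 2 = 6 completes the 8 down.
R2C3 = 3 − 1 = 2 completes the 3 down.
R1C2 = 7 − 3 = 4 completes the 7 across.
R2C2 = 9 − 8 = 1 completes the 9 across.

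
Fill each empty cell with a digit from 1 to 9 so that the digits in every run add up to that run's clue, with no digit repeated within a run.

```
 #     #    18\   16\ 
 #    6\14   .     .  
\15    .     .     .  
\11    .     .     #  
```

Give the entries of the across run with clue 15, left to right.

16 in 2 cells must be {7,9}.
The 14 across and the 16 down share only 9, so R1C3 = 9.
R2C3 = 16 − 9 = 7 completes the 16 down.
R1C2 = 14 − 9 = 5 completes the 14 across.
R2C2 = 6: the only remaining digit allowed by both the 15 across and the 18 down.
R3C2 = 18 − 11 = 7 completes the 18 down.
R2C1 = 15 − 13 = 2 completes the 15 across.
R3C1 = 11 − 7 = 4 completes the 11 across.

2 6 7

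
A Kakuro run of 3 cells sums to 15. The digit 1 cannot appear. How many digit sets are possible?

6

3 distinct digits from 1–9 sum between 6 and 24.
Dropping sets that contain 1.
Enumerating: {2,4,9}, {2,5,8}, {2,6,7}, {3,4,8}, {3,5,7}, {4,5,6}.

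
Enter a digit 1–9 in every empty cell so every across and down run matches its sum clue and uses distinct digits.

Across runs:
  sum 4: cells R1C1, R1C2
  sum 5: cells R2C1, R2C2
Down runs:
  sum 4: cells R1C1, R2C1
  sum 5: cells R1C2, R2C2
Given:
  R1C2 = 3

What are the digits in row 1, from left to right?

1, 3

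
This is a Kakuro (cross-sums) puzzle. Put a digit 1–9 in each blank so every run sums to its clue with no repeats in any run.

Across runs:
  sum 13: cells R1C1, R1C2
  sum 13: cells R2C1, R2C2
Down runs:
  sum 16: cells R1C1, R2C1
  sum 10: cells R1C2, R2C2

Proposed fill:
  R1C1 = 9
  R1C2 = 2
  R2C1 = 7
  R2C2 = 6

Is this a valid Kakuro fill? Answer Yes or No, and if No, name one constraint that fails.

No — the across run R1C1–R1C2 sums to 11, not 13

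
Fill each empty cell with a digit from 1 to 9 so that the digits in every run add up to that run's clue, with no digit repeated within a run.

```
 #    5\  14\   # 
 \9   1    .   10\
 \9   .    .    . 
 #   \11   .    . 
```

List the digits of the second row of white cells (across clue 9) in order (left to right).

R1C2 = 9 − 1 = 8 completes the 9 across.
R2C1 = 5 − 1 = 4 completes the 5 down.
R2C2 = 2: the only remaining digit allowed by both the 9 across and the 14 down.
R2C3 = 9 − 6 = 3 completes the 9 across.
R3C2 = 14 − 10 = 4 completes the 14 down.
R3C3 = 11 − 4 = 7 completes the 11 across.

4, 2, 3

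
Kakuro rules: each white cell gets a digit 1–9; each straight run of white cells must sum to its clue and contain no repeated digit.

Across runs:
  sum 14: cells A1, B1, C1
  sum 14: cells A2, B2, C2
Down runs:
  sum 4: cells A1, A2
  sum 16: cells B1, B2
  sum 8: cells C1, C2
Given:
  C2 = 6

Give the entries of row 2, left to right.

1 7 6

4 in 2 cells must be {1,3}; 16 in 2 cells must be {7,9}.
C1 = 8 − 6 = 2 completes the 8 down.
B2 = 7: the only remaining digit allowed by both the 14 across and the 16 down.
A1 = 3: the only remaining digit allowed by both the 14 across and the 4 down.
B1 = 14 − 5 = 9 completes the 14 across.
A2 = 14 − 13 = 1 completes the 14 across.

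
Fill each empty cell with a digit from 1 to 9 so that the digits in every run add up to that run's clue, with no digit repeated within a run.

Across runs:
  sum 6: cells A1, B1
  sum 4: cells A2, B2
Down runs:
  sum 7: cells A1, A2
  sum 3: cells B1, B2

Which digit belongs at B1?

2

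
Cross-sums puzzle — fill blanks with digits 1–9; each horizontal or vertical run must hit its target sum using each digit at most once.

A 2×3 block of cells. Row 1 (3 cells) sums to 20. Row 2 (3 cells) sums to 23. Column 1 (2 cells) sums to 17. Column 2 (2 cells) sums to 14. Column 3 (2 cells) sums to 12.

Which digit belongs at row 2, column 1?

23 in 3 cells must be {6,8,9}; 17 in 2 cells must be {8,9}.
Nothing is forced directly, so branch on (1,1), whose candidates are 8 or 9. If (1,1) = 8: that forces (2,1) = 9, (2,3) = 8, after which (1,3) would have to be in {3,5,7,9} for the 20 across but in {4} for the 12 down — contradiction. So (1,1) = 9.
(2,1) = 17 − 9 = 8 completes the 17 down.
Given what's placed, (2,3) must be 9 to fit the 23 across and 12 down.
(1,3) = 12 − 9 = 3 completes the 12 down.
(2,2) = 23 − 17 = 6 completes the 23 across.
(1,2) = 20 − 12 = 8 completes the 20 across.

8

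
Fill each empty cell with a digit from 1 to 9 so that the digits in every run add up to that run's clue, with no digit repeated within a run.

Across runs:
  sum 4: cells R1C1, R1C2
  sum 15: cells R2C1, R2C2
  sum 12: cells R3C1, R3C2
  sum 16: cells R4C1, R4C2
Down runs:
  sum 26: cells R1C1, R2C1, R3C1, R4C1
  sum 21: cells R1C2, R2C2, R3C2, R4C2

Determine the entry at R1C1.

3

4 in 2 cells must be {1,3}; 16 in 2 cells must be {7,9}.
Only 3 fits R1C1 under both its across sum 4 and down sum 26.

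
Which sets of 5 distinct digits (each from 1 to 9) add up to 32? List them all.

{2,6,7,8,9}; {3,5,7,8,9}; {4,5,6,8,9}

5 distinct digits from 1–9 sum between 15 and 35.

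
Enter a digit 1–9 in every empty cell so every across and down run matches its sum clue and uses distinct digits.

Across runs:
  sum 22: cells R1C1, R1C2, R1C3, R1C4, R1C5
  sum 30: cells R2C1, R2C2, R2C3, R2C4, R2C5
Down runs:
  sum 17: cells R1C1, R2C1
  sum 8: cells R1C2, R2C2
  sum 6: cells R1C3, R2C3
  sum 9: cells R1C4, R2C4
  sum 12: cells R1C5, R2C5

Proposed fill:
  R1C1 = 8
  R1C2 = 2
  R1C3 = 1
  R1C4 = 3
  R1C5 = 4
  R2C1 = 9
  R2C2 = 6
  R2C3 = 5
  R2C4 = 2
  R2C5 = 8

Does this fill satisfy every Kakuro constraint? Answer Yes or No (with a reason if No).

No — the down run R1C4–R2C4 sums to 5, not 9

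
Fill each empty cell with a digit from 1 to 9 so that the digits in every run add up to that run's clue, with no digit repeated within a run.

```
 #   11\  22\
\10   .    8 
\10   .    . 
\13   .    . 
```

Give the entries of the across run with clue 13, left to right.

R1C1 = 10 − 8 = 2 completes the 10 across.
R2C2 = 9: the only remaining digit allowed by both the 10 across and the 22 down.
R3C2 = 22 − 17 = 5 completes the 22 down.
R2C1 = 10 − 9 = 1 completes the 10 across.
R3C1 = 13 − 5 = 8 completes the 13 across.

8 5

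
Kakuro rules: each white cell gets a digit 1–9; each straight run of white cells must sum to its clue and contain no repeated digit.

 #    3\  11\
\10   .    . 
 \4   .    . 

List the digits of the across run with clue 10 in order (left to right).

2 8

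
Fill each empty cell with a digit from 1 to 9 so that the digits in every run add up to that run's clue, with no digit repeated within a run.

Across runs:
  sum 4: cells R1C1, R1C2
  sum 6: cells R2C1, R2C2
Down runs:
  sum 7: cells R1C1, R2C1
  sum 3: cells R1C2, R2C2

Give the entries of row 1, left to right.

3 1

4 in 2 cells must be {1,3}; 3 in 2 cells must be {1,2}.
The 4 across and the 3 down share only 1, so R1C2 = 1.
R2C2 = 3 − 1 = 2 completes the 3 down.
R1C1 = 4 − 1 = 3 completes the 4 across.
R2C1 = 6 − 2 = 4 completes the 6 across.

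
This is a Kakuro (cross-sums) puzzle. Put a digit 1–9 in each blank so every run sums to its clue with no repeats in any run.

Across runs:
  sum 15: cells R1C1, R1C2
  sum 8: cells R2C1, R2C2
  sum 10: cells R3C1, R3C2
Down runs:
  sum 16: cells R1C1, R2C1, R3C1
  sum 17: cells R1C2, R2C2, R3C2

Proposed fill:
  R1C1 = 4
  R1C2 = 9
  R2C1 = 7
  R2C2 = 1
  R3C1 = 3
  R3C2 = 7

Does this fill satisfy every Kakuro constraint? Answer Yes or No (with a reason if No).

No — the down run R1C1–R3C1 sums to 14, not 16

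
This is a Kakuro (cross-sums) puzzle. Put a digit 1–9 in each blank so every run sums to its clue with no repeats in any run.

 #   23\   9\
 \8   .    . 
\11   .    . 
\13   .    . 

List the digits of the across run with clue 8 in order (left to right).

6 2

23 in 3 cells must be {6,8,9}.
The 8 across and the 23 down share only 6, so R1C1 = 6.
R1C2 = 8 − 6 = 2 completes the 8 across.
Nothing is forced directly, so branch on R2C1, whose candidates are 8 or 9. If R2C1 = 9: then R2C2 would have to be in {2} for the 11 across but in {1,3,4,6} for the 9 down — contradiction. So R2C1 = 8.
R2C2 = 11 − 8 = 3 completes the 11 across.
R3C1 = 23 − 14 = 9 completes the 23 down.
R3C2 = 13 − 9 = 4 completes the 13 across.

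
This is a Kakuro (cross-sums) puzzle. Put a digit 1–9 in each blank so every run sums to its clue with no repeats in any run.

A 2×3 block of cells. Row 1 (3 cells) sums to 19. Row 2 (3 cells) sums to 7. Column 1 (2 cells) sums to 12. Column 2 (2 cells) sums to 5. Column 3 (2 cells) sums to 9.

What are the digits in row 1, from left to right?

8, 4, 7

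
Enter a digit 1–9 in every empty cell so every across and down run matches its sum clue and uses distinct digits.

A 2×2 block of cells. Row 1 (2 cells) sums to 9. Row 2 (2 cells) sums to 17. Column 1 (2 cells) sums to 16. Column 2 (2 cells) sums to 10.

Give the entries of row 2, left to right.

9, 8

17 in 2 cells must be {8,9}; 16 in 2 cells must be {7,9}.
The 9 across and the 16 down share only 7, so (1,1) = 7.
(1,2) = 9 − 7 = 2 completes the 9 across.
(2,1) = 16 − 7 = 9 completes the 16 down.
(2,2) = 17 − 9 = 8 completes the 17 across.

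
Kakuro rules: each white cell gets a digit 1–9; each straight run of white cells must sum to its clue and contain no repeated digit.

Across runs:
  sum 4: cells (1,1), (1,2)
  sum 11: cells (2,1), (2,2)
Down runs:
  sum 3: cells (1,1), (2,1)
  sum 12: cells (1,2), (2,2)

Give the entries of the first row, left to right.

1, 3

4 in 2 cells must be {1,3}; 3 in 2 cells must be {1,2}.
The 4 across and the 3 down share only 1, so (1,1) = 1.
(1,2) = 4 − 1 = 3 completes the 4 across.
(2,1) = 3 − 1 = 2 completes the 3 down.
(2,2) = 11 − 2 = 9 completes the 11 across.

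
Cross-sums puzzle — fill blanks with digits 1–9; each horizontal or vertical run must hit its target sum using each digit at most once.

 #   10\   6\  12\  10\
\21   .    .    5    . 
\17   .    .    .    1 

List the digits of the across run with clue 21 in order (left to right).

6 1 5 9

R1C4 = 10 − 1 = 9 completes the 10 down.
R2C3 = 12 − 5 = 7 completes the 12 down.
No cell is forced outright now. R2C2 can only be 4 or 5 (the digits allowed by both its 17 across and its 6 down). If R2C2 = 4: then R1C2 would have to be in {1,3,4,6} for the 21 across but in {2} for the 6 down — contradiction. So R2C2 = 5.
R1C2 = 6 − 5 = 1 completes the 6 down.
R2C1 = 17 − 13 = 4 completes the 17 across.
R1C1 = 21 − 15 = 6 completes the 21 across.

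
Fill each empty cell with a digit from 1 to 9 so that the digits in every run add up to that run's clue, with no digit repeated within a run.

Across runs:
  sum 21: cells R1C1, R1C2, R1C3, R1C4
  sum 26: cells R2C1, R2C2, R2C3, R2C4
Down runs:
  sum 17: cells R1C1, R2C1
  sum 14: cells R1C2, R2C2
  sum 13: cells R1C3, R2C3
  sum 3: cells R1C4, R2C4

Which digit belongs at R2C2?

17 in 2 cells must be {8,9}; 3 in 2 cells must be {1,2}.
Only 2 fits R2C4 under both its across sum 26 and down sum 3.
R1C4 = 3 − 2 = 1 completes the 3 down.
Nothing is forced directly, so branch on R1C1, whose candidates are 8 or 9. If R1C1 = 8: that forces R2C1 = 9, R2C2 = 8, R2C3 = 7, after which R1C2 would have to be in {3,5,7,9} for the 21 across but in {6} for the 14 down — contradiction. So R1C1 = 9.
R2C1 = 17 − 9 = 8 completes the 17 down.
R2C2 = 9: the only remaining digit allowed by both the 26 across and the 14 down.

9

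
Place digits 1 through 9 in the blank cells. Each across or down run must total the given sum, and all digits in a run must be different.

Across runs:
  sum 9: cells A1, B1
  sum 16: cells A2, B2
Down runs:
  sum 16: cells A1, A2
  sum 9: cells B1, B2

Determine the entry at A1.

16 in 2 cells must be {7,9}.
The 9 across and the 16 down share only 7, so A1 = 7.
B1 = 9 − 7 = 2 completes the 9 across.
A2 = 16 − 7 = 9 completes the 16 down.
B2 = 16 − 9 = 7 completes the 16 across.

7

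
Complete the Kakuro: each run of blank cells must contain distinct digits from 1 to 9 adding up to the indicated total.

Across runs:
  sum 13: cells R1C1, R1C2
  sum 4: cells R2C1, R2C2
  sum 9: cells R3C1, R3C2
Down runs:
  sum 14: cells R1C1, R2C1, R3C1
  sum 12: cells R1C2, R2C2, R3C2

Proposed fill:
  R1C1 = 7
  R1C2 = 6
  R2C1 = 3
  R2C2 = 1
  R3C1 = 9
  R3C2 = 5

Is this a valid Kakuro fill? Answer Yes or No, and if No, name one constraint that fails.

No — the across run R3C1–R3C2 sums to 14, not 9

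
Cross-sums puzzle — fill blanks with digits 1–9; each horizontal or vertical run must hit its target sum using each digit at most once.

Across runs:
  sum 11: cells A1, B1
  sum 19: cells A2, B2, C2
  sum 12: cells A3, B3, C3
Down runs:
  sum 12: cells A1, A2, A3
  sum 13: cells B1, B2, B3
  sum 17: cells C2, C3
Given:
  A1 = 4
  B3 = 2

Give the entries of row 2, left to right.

17 in 2 cells must be {8,9}.
B1 = 11 − 4 = 7 completes the 11 across.
B2 = 13 − 9 = 4 completes the 13 down.
Given what's placed, C3 must be 9 to fit the 12 across and 17 down.
C2 = 17 − 9 = 8 completes the 17 down.
A3 = 12 − 11 = 1 completes the 12 across.
A2 = 19 − 12 = 7 completes the 19 across.

7, 4, 8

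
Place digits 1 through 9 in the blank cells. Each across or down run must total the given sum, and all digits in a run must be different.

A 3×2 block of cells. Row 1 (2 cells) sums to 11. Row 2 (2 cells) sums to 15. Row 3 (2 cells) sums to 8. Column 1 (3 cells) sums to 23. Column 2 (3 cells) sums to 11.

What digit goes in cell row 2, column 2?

6

23 in 3 cells must be {6,8,9}.
The 8 across and the 23 down share only 6, so (3,1) = 6.
(3,2) = 8 − 6 = 2 completes the 8 across.
Nothing is forced directly, so branch on (1,1), whose candidates are 8 or 9. If (1,1) = 9: then (1,2) would have to be in {2} for the 11 across but in {1,3,4,5,6,8} for the 11 down — contradiction. So (1,1) = 8.
(1,2) = 11 − 8 = 3 completes the 11 across.
(2,1) = 23 − 14 = 9 completes the 23 down.
(2,2) = 15 − 9 = 6 completes the 15 across.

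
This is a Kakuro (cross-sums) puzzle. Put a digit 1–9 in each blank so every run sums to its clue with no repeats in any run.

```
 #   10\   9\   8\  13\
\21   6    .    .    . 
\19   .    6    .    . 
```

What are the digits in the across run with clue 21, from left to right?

6 3 7 5

R1C2 = 9 − 6 = 3 completes the 9 down.
R2C1 = 10 − 6 = 4 completes the 10 down.
No cell is forced outright now. R2C4 can only be 7 or 8 (the digits allowed by both its 19 across and its 13 down). If R2C4 = 7: then R1C4 would have to be in {4,5,7,8} for the 21 across but in {6} for the 13 down — contradiction. So R2C4 = 8.
R1C4 = 13 − 8 = 5 completes the 13 down.
R2C3 = 19 − 18 = 1 completes the 19 across.
R1C3 = 21 − 14 = 7 completes the 21 across.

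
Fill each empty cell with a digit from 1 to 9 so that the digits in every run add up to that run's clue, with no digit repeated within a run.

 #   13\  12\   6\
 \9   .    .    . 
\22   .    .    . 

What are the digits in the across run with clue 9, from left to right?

5, 3, 1

The 22 across and the 6 down share only 5, so R2C3 = 5.
R1C3 = 6 − 5 = 1 completes the 6 down.
Nothing is forced directly, so branch on R1C1, whose candidates are 5 or 6. If R1C1 = 6: then R1C2 would have to be in {2} for the 9 across but in {3,4,5,7,8,9} for the 12 down — contradiction. So R1C1 = 5.
R1C2 = 9 − 6 = 3 completes the 9 across.
R2C1 = 13 − 5 = 8 completes the 13 down.
R2C2 = 22 − 13 = 9 completes the 22 across.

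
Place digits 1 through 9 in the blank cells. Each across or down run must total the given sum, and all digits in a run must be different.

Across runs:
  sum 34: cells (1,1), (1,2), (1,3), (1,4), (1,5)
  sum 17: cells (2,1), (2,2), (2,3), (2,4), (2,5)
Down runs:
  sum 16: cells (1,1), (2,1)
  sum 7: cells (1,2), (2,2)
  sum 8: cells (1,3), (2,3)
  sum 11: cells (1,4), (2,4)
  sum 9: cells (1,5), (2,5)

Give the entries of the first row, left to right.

34 in 5 cells must be {4,6,7,8,9}; 16 in 2 cells must be {7,9}.
Only 7 fits (2,1) under both its across sum 17 and down sum 16.
(1,1) = 16 − 7 = 9 completes the 16 down.
Nothing is forced directly, so branch on (1,2), whose candidates are 4 or 6. If (1,2) = 6: that forces (1,3) = 7, (2,2) = 1, after which (2,3) would have to be in {2,3,4} for the 17 across but in {1} for the 8 down — contradiction. So (1,2) = 4.
(2,2) = 7 − 4 = 3 completes the 7 down.
No cell is forced outright now. (2,4) can only be 2 or 4 (the digits allowed by both its 17 across and its 11 down). If (2,4) = 2: then (1,4) would have to be in {6,7,8} for the 34 across but in {9} for the 11 down — contradiction. So (2,4) = 4.
(1,4) = 11 − 4 = 7 completes the 11 down.
Given what's placed, (1,3) must be 6 to fit the 34 across and 8 down.
(1,5) = 34 − 26 = 8 completes the 34 across.

9, 4, 6, 7, 8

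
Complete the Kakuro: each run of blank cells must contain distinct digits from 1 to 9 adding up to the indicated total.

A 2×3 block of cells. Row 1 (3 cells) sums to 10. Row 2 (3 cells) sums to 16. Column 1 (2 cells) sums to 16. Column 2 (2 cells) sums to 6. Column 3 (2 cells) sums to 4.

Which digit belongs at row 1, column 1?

7

16 in 2 cells must be {7,9}; 4 in 2 cells must be {1,3}.
The 10 across and the 16 down share only 7, so (1,1) = 7.
Given what's placed, (1,3) must be 1 to fit the 10 across and 4 down.
(2,1) = 16 − 7 = 9 completes the 16 down.
(2,3) = 4 − 1 = 3 completes the 4 down.
(1,2) = 10 − 8 = 2 completes the 10 across.
(2,2) = 16 − 12 = 4 completes the 16 across.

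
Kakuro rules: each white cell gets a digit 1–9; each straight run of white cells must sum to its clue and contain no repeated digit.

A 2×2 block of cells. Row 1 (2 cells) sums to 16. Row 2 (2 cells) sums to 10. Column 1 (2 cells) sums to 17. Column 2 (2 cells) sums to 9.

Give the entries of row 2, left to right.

16 in 2 cells must be {7,9}; 17 in 2 cells must be {8,9}.
The 16 across and the 17 down share only 9, so (1,1) = 9.
(1,2) = 16 − 9 = 7 completes the 16 across.
(2,1) = 17 − 9 = 8 completes the 17 down.
(2,2) = 10 − 8 = 2 completes the 10 across.

8 2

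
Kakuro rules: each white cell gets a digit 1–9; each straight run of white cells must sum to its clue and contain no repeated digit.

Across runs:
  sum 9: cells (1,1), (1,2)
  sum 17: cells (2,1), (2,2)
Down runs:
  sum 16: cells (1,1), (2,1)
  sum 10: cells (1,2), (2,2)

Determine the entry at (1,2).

2

17 in 2 cells must be {8,9}; 16 in 2 cells must be {7,9}.
The 9 across and the 16 down share only 7, so (1,1) = 7.
(1,2) = 9 − 7 = 2 completes the 9 across.
(2,1) = 16 − 7 = 9 completes the 16 down.
(2,2) = 17 − 9 = 8 completes the 17 across.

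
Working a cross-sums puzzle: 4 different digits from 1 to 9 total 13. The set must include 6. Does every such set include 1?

The only way to make 13 from 4 distinct digits under that restriction is {1,2,4,6}, which contains 1.

Yes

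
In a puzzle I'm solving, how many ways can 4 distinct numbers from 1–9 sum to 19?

11

4 distinct digits from 1–9 sum between 10 and 30.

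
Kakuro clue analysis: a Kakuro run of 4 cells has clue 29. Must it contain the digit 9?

The only way to make 29 from 4 distinct digits is {5,7,8,9}, which contains 9.

Yes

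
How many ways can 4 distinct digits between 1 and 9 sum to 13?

4 distinct digits from 1–9 sum between 10 and 30.
Enumerating: {1,2,3,7}, {1,2,4,6}, {1,3,4,5}.

3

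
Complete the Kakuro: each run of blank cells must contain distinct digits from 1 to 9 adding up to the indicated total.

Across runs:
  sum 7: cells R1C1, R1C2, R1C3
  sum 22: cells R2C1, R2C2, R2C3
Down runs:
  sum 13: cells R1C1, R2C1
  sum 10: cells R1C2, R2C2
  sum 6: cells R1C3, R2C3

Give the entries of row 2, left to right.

9 8 5

7 in 3 cells must be {1,2,4}.
The 7 across and the 13 down share only 4, so R1C1 = 4.
R2C1 = 13 − 4 = 9 completes the 13 down.
Given what's placed, R2C3 must be 5 to fit the 22 across and 6 down.
R1C3 = 6 − 5 = 1 completes the 6 down.
R2C2 = 22 − 14 = 8 completes the 22 across.
R1C2 = 7 − 5 = 2 completes the 7 across.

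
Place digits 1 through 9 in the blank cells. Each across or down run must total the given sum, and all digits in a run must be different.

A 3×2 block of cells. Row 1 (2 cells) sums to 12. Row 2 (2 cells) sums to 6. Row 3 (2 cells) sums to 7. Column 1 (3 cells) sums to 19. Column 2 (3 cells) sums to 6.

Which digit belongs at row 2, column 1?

4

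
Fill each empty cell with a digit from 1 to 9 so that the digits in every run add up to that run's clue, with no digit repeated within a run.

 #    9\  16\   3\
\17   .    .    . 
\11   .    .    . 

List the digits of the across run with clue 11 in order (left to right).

3 7 1

16 in 2 cells must be {7,9}; 3 in 2 cells must be {1,2}.
The 11 across and the 16 down share only 7, so R2C2 = 7.
Given what's placed, R2C3 must be 1 to fit the 11 across and 3 down.
R1C2 = 16 − 7 = 9 completes the 16 down.
R1C3 = 3 − 1 = 2 completes the 3 down.
R2C1 = 11 − 8 = 3 completes the 11 across.
R1C1 = 17 − 11 = 6 completes the 17 across.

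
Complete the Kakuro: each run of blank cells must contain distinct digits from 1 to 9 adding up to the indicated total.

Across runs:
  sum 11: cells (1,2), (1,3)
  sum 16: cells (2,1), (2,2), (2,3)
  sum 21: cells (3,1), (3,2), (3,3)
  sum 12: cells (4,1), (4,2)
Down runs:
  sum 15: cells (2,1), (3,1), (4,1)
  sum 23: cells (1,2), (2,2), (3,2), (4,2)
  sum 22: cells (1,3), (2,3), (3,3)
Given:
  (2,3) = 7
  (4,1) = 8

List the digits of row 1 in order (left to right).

5 6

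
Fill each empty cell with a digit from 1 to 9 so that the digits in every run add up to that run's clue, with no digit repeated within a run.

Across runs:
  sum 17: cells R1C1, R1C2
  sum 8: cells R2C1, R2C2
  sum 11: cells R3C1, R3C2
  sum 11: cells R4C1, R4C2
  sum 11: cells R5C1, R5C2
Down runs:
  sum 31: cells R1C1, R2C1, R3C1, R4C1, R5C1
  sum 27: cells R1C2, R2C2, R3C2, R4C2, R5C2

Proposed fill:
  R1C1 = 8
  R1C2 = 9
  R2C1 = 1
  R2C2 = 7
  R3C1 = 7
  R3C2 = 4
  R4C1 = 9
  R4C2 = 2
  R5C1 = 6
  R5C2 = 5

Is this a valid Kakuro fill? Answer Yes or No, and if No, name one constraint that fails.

Across: 8+9=17; 1+7=8; 7+4=11; 9+2=11; 6+5=11. Down: 8+1+7+9+6=31; 9+7+4+2+5=27. No digit repeats within any run.

Yes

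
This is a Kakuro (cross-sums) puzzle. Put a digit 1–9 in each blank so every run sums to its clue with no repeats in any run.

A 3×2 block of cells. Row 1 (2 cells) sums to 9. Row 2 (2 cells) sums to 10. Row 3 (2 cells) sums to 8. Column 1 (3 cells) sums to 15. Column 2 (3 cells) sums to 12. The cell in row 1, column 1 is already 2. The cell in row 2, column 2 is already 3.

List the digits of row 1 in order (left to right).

2, 7

(1,2) = 9 − 2 = 7 completes the 9 across.
(2,1) = 10 − 3 = 7 completes the 10 across.
(3,1) = 15 − 9 = 6 completes the 15 down.
(3,2) = 8 − 6 = 2 completes the 8 across.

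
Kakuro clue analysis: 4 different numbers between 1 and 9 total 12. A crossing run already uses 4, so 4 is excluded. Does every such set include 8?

No

The only way to make 12 from 4 distinct digits under that restriction is {1,2,3,6}, which does not contain 8.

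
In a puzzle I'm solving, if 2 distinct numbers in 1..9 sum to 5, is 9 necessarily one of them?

No

Counterexample: {1,4} sums to 5 without using 9.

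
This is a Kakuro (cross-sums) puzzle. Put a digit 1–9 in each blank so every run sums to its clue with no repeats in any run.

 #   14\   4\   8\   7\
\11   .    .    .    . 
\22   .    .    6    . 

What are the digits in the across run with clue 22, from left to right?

9, 3, 6, 4

11 in 4 cells must be {1,2,3,5}; 4 in 2 cells must be {1,3}.
The 11 across and the 14 down share only 5, so R1C1 = 5.
R1C3 = 8 − 6 = 2 completes the 8 down.
R2C1 = 14 − 5 = 9 completes the 14 down.
Given what's placed, R2C2 must be 3 to fit the 22 across and 4 down.
R2C4 = 22 − 18 = 4 completes the 22 across.
R1C2 = 4 − 3 = 1 completes the 4 down.
R1C4 = 11 − 8 = 3 completes the 11 across.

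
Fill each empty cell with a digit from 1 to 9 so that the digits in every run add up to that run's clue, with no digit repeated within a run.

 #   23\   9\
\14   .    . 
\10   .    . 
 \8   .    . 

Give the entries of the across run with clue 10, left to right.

9 1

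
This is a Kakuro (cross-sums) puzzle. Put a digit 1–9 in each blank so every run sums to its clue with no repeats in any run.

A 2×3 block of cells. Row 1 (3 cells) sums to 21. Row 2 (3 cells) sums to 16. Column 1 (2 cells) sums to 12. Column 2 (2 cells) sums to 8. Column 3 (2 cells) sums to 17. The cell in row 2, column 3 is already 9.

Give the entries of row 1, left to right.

17 in 2 cells must be {8,9}.
(1,3) = 17 − 9 = 8 completes the 17 down.
No cell is forced outright now. (1,2) can only be 6 or 7 (the digits allowed by both its 21 across and its 8 down). If (1,2) = 7: then (1,1) would have to be in {6} for the 21 across but in {3,4,5,7,8,9} for the 12 down — contradiction. So (1,2) = 6.
(1,1) = 21 − 14 = 7 completes the 21 across.
(2,1) = 12 − 7 = 5 completes the 12 down.
(2,2) = 16 − 14 = 2 completes the 16 across.

7, 6, 8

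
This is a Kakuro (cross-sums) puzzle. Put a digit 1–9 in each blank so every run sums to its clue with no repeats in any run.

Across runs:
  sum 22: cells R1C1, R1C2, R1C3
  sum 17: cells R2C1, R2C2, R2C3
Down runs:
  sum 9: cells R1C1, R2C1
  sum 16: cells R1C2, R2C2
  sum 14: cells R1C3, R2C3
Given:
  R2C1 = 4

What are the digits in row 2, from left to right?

4 7 6

16 in 2 cells must be {7,9}.
R1C1 = 9 − 4 = 5 completes the 9 down.
Given what's placed, R1C2 must be 9 to fit the 22 across and 16 down.
R1C3 = 22 − 14 = 8 completes the 22 across.
R2C2 = 16 − 9 = 7 completes the 16 down.
R2C3 = 17 − 11 = 6 completes the 17 across.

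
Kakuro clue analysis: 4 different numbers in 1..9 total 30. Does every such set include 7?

Yes

The only way to make 30 from 4 distinct digits is {6,7,8,9}, which contains 7.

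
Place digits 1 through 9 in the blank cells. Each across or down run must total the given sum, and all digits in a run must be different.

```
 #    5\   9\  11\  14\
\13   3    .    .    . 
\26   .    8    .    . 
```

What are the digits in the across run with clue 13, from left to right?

R1C2 = 9 − 8 = 1 completes the 9 down.
Given what's placed, R1C4 must be 5 to fit the 13 across and 14 down.
R2C1 = 5 − 3 = 2 completes the 5 down.
R2C4 = 14 − 5 = 9 completes the 14 down.
R1C3 = 13 − 9 = 4 completes the 13 across.
R2C3 = 26 − 19 = 7 completes the 26 across.

3 1 4 5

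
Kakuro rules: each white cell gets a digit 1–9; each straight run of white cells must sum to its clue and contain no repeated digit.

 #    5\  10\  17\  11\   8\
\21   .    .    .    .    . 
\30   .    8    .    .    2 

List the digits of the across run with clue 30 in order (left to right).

4, 8, 9, 7, 2

17 in 2 cells must be {8,9}.
R1C2 = 10 − 8 = 2 completes the 10 down.
R1C5 = 8 − 2 = 6 completes the 8 down.
R2C1 = 4: the only remaining digit allowed by both the 30 across and the 5 down.
Given what's placed, R2C3 must be 9 to fit the 30 across and 17 down.
R2C4 = 30 − 23 = 7 completes the 30 across.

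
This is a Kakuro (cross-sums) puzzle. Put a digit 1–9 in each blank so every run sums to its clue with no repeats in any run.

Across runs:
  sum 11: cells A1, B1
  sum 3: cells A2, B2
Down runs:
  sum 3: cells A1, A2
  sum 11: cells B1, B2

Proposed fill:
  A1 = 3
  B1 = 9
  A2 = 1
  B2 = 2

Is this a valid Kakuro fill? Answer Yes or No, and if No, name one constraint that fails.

No — the across run A1–B1 sums to 12, not 11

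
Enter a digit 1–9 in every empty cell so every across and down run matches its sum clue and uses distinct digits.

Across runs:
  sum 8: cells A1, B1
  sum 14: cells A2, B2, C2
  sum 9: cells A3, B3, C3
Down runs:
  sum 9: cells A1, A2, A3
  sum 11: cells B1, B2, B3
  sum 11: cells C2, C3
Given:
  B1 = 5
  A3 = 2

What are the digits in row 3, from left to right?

A1 = 8 − 5 = 3 completes the 8 across.
A2 = 9 − 5 = 4 completes the 9 down.
B2 = 2: the only remaining digit allowed by both the 14 across and the 11 down.
C2 = 14 − 6 = 8 completes the 14 across.
B3 = 11 − 7 = 4 completes the 11 down.
C3 = 9 − 6 = 3 completes the 9 across.

2, 4, 3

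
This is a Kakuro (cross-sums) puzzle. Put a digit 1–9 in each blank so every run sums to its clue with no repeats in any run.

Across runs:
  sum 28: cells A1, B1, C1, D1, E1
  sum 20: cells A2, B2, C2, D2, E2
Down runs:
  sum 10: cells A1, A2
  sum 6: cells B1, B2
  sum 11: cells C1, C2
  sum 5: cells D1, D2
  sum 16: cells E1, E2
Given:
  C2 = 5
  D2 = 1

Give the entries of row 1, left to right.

16 in 2 cells must be {7,9}.
C1 = 11 − 5 = 6 completes the 11 down.
D1 = 5 − 1 = 4 completes the 5 down.
No cell is forced outright now. B2 can only be 2 or 4 (the digits allowed by both its 20 across and its 6 down). If B2 = 2: then B1 would have to be in {1,2,3,7,8,9} for the 28 across but in {4} for the 6 down — contradiction. So B2 = 4.
B1 = 6 − 4 = 2 completes the 6 down.
Given what's placed, E2 must be 7 to fit the 20 across and 16 down.
E1 = 16 − 7 = 9 completes the 16 down.
A2 = 20 − 17 = 3 completes the 20 across.
A1 = 28 − 21 = 7 completes the 28 across.

7 2 6 4 9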